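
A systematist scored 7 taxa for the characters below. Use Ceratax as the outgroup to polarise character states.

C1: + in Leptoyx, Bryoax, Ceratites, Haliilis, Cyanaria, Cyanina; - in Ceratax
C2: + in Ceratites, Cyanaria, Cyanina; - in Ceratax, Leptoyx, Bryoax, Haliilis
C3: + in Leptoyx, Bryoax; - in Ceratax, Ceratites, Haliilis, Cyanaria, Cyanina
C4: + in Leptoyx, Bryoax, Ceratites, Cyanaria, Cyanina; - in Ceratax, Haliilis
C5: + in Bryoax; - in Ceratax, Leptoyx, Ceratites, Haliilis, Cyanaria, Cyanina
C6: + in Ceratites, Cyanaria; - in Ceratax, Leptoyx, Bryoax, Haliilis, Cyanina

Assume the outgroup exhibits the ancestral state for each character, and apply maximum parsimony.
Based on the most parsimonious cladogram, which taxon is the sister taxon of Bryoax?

Leptoyx

The outgroup has state '-' for every character, so '+' is the derived state throughout.
C1 (derived state '+') is shared by all ingroup taxa — unites the whole ingroup.
C2: derived state '+' in Ceratites, Cyanaria, and Cyanina only — synapomorphy for {Ceratites, Cyanaria, Cyanina}.
C3 (derived state '+') is shared by Bryoax and Leptoyx — a synapomorphy uniting that clade.
Only Bryoax, Ceratites, Cyanaria, Cyanina, and Leptoyx show the derived state '+' for C4, supporting them as a clade.
C5: derived state '+' in Bryoax only — an autapomorphy, so it tells us nothing about relationships among taxa.
Only Ceratites and Cyanaria show the derived state '+' for C6, supporting them as a clade.
Most parsimonious ingroup topology: (((Leptoyx,Bryoax),((Ceratites,Cyanaria),Cyanina)),Haliilis).
Bryoax and Leptoyx form a cherry on this tree, so they are sister taxa.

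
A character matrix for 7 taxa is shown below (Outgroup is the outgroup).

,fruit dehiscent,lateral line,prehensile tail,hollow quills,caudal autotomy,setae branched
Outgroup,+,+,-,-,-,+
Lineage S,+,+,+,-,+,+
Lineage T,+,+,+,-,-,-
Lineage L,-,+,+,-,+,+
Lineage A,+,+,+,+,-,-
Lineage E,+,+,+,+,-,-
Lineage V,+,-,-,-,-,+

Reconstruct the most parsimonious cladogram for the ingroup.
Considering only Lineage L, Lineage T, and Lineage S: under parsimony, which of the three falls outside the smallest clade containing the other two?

Character polarity is set by the outgroup: the derived state is whichever differs from the outgroup's state, so for fruit dehiscent, lateral line, setae branched the derived state is '-', and for the remaining characters it is '+'.
fruit dehiscent: derived state '-' in Lineage L only — an autapomorphy, so it tells us nothing about relationships among taxa.
lateral line (derived state '-') is unique to Lineage V (autapomorphy; uninformative for grouping).
prehensile tail: derived state '+' in Lineage A, Lineage E, Lineage L, Lineage S, and Lineage T only — synapomorphy for {Lineage A, Lineage E, Lineage L, Lineage S, Lineage T}.
Only Lineage A and Lineage E show the derived state '+' for hollow quills, supporting them as a clade.
caudal autotomy (derived state '+') is shared by Lineage L and Lineage S — a synapomorphy uniting that clade.
setae branched: derived state '-' in Lineage A, Lineage E, and Lineage T only — synapomorphy for {Lineage A, Lineage E, Lineage T}.
Most parsimonious ingroup topology: (((Lineage S,Lineage L),(Lineage T,(Lineage A,Lineage E))),Lineage V).
Lineage L and Lineage S share a more recent common ancestor with each other than either does with Lineage T, so Lineage T is the least closely related of the three.

Lineage T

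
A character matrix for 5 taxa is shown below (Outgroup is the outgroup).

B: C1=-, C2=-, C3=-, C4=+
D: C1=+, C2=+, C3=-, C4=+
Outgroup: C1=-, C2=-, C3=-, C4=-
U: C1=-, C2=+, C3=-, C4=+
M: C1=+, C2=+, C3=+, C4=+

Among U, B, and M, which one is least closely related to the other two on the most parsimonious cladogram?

The outgroup has state '-' for every character, so '+' is the derived state throughout.
C1 (derived state '+') is shared by D and M — a synapomorphy uniting that clade.
C2 (derived state '+') is shared by D, M, and U — a synapomorphy uniting that clade.
C3: derived state '+' in M only — an autapomorphy, so it tells us nothing about relationships among taxa.
All ingroup taxa share the derived state '+' for C4; it defines the ingroup but does not resolve relationships within it.
Most parsimonious ingroup topology: ((U,(M,D)),B).
M and U share a more recent common ancestor with each other than either does with B, so B is the least closely related of the three.

B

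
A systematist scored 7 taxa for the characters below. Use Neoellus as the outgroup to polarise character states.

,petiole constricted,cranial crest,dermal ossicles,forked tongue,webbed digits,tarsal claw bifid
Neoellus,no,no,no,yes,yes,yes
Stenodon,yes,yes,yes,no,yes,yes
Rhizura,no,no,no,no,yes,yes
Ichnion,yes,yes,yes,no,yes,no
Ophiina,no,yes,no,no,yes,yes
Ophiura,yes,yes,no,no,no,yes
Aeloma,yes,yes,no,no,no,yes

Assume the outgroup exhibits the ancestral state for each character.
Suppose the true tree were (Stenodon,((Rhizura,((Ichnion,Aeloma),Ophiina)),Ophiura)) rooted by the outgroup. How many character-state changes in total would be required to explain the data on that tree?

Map each character onto (Stenodon,((Rhizura,((Ichnion,Aeloma),Ophiina)),Ophiura)) (rooted by Neoellus) and count the minimum state changes it requires (Fitch parsimony):
petiole constricted: 3; cranial crest: 2; dermal ossicles: 2; forked tongue: 1; webbed digits: 2; tarsal claw bifid: 1.
Total tree length = 11.

11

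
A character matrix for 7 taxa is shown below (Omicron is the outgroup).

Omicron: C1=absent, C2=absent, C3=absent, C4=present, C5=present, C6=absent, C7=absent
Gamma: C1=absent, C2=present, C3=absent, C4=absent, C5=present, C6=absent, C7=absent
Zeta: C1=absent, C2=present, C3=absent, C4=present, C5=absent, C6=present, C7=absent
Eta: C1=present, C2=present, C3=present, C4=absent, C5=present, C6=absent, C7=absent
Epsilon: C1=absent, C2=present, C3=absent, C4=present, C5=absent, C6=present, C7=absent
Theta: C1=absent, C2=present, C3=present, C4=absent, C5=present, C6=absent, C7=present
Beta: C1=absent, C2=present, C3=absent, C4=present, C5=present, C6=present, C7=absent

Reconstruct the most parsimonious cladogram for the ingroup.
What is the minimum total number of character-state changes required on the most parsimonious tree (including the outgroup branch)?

Character polarity is set by the outgroup: the derived state is whichever differs from the outgroup's state, so for C4, C5 the derived state is 'absent', and for the remaining characters it is 'present'.
C1: derived state 'present' in Eta only — an autapomorphy, so it tells us nothing about relationships among taxa.
C2 (derived state 'present') is shared by all ingroup taxa — unites the whole ingroup.
C3 (derived state 'present') is shared by Eta and Theta — a synapomorphy uniting that clade.
C4 (derived state 'absent') is shared by Eta, Gamma, and Theta — a synapomorphy uniting that clade.
C5: derived state 'absent' in Epsilon and Zeta only — synapomorphy for {Epsilon, Zeta}.
Only Beta, Epsilon, and Zeta show the derived state 'present' for C6, supporting them as a clade.
C7 (derived state 'present') is unique to Theta (autapomorphy; uninformative for grouping).
Most parsimonious ingroup topology: ((Gamma,(Eta,Theta)),((Zeta,Epsilon),Beta)).
Changes per character on this tree: C1: 1; C2: 1; C3: 1; C4: 1; C5: 1; C6: 1; C7: 1.
Total = 7.

7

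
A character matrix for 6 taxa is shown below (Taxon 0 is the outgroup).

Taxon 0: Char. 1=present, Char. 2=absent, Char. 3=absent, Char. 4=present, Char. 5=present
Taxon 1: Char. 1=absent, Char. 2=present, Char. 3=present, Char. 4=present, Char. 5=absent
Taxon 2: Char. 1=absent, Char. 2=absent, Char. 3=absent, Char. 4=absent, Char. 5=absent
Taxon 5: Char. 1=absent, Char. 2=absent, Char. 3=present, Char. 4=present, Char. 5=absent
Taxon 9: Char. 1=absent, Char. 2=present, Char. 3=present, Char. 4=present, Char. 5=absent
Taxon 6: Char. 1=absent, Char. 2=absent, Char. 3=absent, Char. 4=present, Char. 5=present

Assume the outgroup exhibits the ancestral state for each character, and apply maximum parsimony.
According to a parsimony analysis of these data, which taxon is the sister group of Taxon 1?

Taxon 9

Character polarity is set by the outgroup: the derived state is whichever differs from the outgroup's state, so for Char. 1, Char. 4, Char. 5 the derived state is 'absent', and for the remaining characters it is 'present'.
All ingroup taxa share the derived state 'absent' for Char. 1; it defines the ingroup but does not resolve relationships within it.
Char. 2 (derived state 'present') is shared by Taxon 1 and Taxon 9 — a synapomorphy uniting that clade.
Char. 3 (derived state 'present') is shared by Taxon 1, Taxon 5, and Taxon 9 — a synapomorphy uniting that clade.
Char. 4 (derived state 'absent') is unique to Taxon 2 (autapomorphy; uninformative for grouping).
Only Taxon 1, Taxon 2, Taxon 5, and Taxon 9 show the derived state 'absent' for Char. 5, supporting them as a clade.
Most parsimonious ingroup topology: ((((Taxon 1,Taxon 9),Taxon 5),Taxon 2),Taxon 6).
Taxon 1 and Taxon 9 form a cherry on this tree, so they are sister taxa.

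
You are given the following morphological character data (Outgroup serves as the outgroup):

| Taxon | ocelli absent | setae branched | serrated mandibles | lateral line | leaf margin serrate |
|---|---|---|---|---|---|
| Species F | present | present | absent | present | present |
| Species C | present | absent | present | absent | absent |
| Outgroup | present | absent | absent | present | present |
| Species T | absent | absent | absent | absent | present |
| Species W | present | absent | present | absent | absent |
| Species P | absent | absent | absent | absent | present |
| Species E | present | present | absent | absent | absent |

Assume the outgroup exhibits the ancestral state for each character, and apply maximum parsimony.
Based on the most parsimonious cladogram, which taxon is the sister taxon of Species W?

Species C

Character polarity is set by the outgroup: the derived state is whichever differs from the outgroup's state, so for ocelli absent, lateral line, leaf margin serrate the derived state is 'absent', and for the remaining characters it is 'present'.
ocelli absent (derived state 'absent') is shared by Species P and Species T — a synapomorphy uniting that clade.
setae branched (state 'present') occurs in Species E and Species F but conflicts with the nesting implied by the other characters — most parsimoniously interpreted as homoplasy.
Only Species C and Species W show the derived state 'present' for serrated mandibles, supporting them as a clade.
lateral line (derived state 'absent') is shared by Species C, Species E, Species P, Species T, and Species W — a synapomorphy uniting that clade.
Only Species C, Species E, and Species W show the derived state 'absent' for leaf margin serrate, supporting them as a clade.
Most parsimonious ingroup topology: (((Species E,(Species C,Species W)),(Species P,Species T)),Species F).
Species W and Species C form a cherry on this tree, so they are sister taxa.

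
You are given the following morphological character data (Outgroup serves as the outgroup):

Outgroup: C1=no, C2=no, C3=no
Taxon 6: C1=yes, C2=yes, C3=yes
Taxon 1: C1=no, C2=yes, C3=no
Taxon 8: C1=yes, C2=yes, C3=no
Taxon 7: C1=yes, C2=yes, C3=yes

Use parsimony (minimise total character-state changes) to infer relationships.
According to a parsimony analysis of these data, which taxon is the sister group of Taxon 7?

The outgroup has state 'no' for every character, so 'yes' is the derived state throughout.
C1 (derived state 'yes') is shared by Taxon 6, Taxon 7, and Taxon 8 — a synapomorphy uniting that clade.
All ingroup taxa share the derived state 'yes' for C2; it defines the ingroup but does not resolve relationships within it.
C3: derived state 'yes' in Taxon 6 and Taxon 7 only — synapomorphy for {Taxon 6, Taxon 7}.
Most parsimonious ingroup topology: (Taxon 1,(Taxon 8,(Taxon 7,Taxon 6))).
Taxon 7 and Taxon 6 form a cherry on this tree, so they are sister taxa.

Taxon 6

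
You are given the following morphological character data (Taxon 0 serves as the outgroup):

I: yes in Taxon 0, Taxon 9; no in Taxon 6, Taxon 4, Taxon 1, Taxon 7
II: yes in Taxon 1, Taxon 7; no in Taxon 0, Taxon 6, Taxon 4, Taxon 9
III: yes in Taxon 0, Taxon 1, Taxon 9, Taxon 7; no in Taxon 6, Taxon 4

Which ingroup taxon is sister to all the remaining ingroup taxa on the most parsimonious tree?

Character polarity is set by the outgroup: the derived state is whichever differs from the outgroup's state, so for I, III the derived state is 'no', and for the remaining characters it is 'yes'.
I: derived state 'no' in Taxon 1, Taxon 4, Taxon 6, and Taxon 7 only — synapomorphy for {Taxon 1, Taxon 4, Taxon 6, Taxon 7}.
II: derived state 'yes' in Taxon 1 and Taxon 7 only — synapomorphy for {Taxon 1, Taxon 7}.
III: derived state 'no' in Taxon 4 and Taxon 6 only — synapomorphy for {Taxon 4, Taxon 6}.
Most parsimonious ingroup topology: (((Taxon 6,Taxon 4),(Taxon 1,Taxon 7)),Taxon 9).
Taxon 9 is sister to the clade containing all other ingroup taxa, so it is the earliest-diverging (most basal) ingroup lineage.

Taxon 9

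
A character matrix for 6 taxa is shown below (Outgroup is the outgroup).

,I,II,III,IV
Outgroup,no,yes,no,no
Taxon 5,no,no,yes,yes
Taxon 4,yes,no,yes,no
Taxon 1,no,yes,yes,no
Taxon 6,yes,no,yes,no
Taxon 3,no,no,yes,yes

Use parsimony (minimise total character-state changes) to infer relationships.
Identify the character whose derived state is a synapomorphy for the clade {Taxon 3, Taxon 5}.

Character polarity is set by the outgroup: the derived state is whichever differs from the outgroup's state, so for II the derived state is 'no', and for the remaining characters it is 'yes'.
Only Taxon 4 and Taxon 6 show the derived state 'yes' for I, supporting them as a clade.
Only Taxon 3, Taxon 4, Taxon 5, and Taxon 6 show the derived state 'no' for II, supporting them as a clade.
III (derived state 'yes') is shared by all ingroup taxa — unites the whole ingroup.
IV: derived state 'yes' in Taxon 3 and Taxon 5 only — synapomorphy for {Taxon 3, Taxon 5}.
Most parsimonious ingroup topology: (((Taxon 5,Taxon 3),(Taxon 4,Taxon 6)),Taxon 1).
The clade {Taxon 3, Taxon 5} is supported by IV: its derived state 'yes' occurs in exactly those taxa and in no other taxon (including the outgroup).

IV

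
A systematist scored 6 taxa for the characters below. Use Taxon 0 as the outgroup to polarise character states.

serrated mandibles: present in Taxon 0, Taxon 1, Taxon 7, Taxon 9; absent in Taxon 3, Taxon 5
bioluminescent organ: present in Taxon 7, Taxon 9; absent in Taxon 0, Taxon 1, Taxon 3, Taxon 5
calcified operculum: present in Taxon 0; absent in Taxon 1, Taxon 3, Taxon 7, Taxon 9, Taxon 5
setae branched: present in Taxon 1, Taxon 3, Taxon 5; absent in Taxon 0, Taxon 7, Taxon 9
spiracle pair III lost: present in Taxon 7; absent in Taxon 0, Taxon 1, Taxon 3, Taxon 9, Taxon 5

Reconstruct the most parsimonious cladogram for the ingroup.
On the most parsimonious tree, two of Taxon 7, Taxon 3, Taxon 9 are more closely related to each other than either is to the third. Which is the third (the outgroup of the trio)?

Character polarity is set by the outgroup: the derived state is whichever differs from the outgroup's state, so for serrated mandibles, calcified operculum the derived state is 'absent', and for the remaining characters it is 'present'.
Only Taxon 3 and Taxon 5 show the derived state 'absent' for serrated mandibles, supporting them as a clade.
bioluminescent organ (derived state 'present') is shared by Taxon 7 and Taxon 9 — a synapomorphy uniting that clade.
calcified operculum (derived state 'absent') is shared by all ingroup taxa — unites the whole ingroup.
Only Taxon 1, Taxon 3, and Taxon 5 show the derived state 'present' for setae branched, supporting them as a clade.
spiracle pair III lost (derived state 'present') is unique to Taxon 7 (autapomorphy; uninformative for grouping).
Most parsimonious ingroup topology: ((Taxon 1,(Taxon 3,Taxon 5)),(Taxon 7,Taxon 9)).
Taxon 9 and Taxon 7 share a more recent common ancestor with each other than either does with Taxon 3, so Taxon 3 is the least closely related of the three.

Taxon 3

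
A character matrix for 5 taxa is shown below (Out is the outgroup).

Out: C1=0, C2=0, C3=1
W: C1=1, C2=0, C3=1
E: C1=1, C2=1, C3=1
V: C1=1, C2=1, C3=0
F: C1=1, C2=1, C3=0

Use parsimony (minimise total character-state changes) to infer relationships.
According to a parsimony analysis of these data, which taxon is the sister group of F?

V

Character polarity is set by the outgroup: the derived state is whichever differs from the outgroup's state, so for C3 the derived state is '0', and for the remaining characters it is '1'.
C1 (derived state '1') is shared by all ingroup taxa — unites the whole ingroup.
Only E, F, and V show the derived state '1' for C2, supporting them as a clade.
C3: derived state '0' in F and V only — synapomorphy for {F, V}.
Most parsimonious ingroup topology: (((F,V),E),W).
F and V form a cherry on this tree, so they are sister taxa.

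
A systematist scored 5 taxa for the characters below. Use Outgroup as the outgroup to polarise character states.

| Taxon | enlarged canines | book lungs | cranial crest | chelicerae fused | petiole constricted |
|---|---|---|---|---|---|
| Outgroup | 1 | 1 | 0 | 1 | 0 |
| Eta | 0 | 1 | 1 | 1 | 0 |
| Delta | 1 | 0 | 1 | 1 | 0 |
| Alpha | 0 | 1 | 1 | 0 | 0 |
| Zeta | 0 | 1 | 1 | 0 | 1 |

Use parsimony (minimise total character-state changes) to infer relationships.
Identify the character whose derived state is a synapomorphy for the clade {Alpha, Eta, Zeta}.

enlarged canines

Character polarity is set by the outgroup: the derived state is whichever differs from the outgroup's state, so for enlarged canines, book lungs, chelicerae fused the derived state is '0', and for the remaining characters it is '1'.
Only Alpha, Eta, and Zeta show the derived state '0' for enlarged canines, supporting them as a clade.
book lungs (derived state '0') is unique to Delta (autapomorphy; uninformative for grouping).
All ingroup taxa share the derived state '1' for cranial crest; it defines the ingroup but does not resolve relationships within it.
chelicerae fused: derived state '0' in Alpha and Zeta only — synapomorphy for {Alpha, Zeta}.
petiole constricted: derived state '1' in Zeta only — an autapomorphy, so it tells us nothing about relationships among taxa.
Most parsimonious ingroup topology: ((Eta,(Alpha,Zeta)),Delta).
The clade {Alpha, Eta, Zeta} is supported by enlarged canines: its derived state '0' occurs in exactly those taxa and in no other taxon (including the outgroup).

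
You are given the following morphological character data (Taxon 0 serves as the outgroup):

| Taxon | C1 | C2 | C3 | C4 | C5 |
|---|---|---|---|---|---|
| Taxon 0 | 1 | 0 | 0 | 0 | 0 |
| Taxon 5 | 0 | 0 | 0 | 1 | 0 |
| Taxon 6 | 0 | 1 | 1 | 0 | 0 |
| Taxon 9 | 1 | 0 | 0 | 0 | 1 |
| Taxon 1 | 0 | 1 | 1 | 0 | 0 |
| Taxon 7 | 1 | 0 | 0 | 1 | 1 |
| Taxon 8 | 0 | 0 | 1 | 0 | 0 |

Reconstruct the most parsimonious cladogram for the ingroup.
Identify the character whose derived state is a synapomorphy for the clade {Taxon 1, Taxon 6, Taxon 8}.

C3

Character polarity is set by the outgroup: the derived state is whichever differs from the outgroup's state, so for C1 the derived state is '0', and for the remaining characters it is '1'.
Only Taxon 1, Taxon 5, Taxon 6, and Taxon 8 show the derived state '0' for C1, supporting them as a clade.
C2: derived state '1' in Taxon 1 and Taxon 6 only — synapomorphy for {Taxon 1, Taxon 6}.
C3 (derived state '1') is shared by Taxon 1, Taxon 6, and Taxon 8 — a synapomorphy uniting that clade.
C4 groups Taxon 5 and Taxon 7, which is incompatible with the clades supported by the remaining characters; treating it as convergent (homoplasy) costs fewer steps than any alternative tree.
C5: derived state '1' in Taxon 7 and Taxon 9 only — synapomorphy for {Taxon 7, Taxon 9}.
Most parsimonious ingroup topology: ((Taxon 5,((Taxon 6,Taxon 1),Taxon 8)),(Taxon 9,Taxon 7)).
The clade {Taxon 1, Taxon 6, Taxon 8} is supported by C3: its derived state '1' occurs in exactly those taxa and in no other taxon (including the outgroup).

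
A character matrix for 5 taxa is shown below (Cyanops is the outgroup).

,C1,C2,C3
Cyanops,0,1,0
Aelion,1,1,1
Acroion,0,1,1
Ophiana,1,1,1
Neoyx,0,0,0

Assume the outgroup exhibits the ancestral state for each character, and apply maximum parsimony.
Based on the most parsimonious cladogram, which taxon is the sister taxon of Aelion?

Ophiana

Character polarity is set by the outgroup: the derived state is whichever differs from the outgroup's state, so for C2 the derived state is '0', and for the remaining characters it is '1'.
C1 (derived state '1') is shared by Aelion and Ophiana — a synapomorphy uniting that clade.
C2: derived state '0' in Neoyx only — an autapomorphy, so it tells us nothing about relationships among taxa.
Only Acroion, Aelion, and Ophiana show the derived state '1' for C3, supporting them as a clade.
Most parsimonious ingroup topology: (((Aelion,Ophiana),Acroion),Neoyx).
Aelion and Ophiana form a cherry on this tree, so they are sister taxa.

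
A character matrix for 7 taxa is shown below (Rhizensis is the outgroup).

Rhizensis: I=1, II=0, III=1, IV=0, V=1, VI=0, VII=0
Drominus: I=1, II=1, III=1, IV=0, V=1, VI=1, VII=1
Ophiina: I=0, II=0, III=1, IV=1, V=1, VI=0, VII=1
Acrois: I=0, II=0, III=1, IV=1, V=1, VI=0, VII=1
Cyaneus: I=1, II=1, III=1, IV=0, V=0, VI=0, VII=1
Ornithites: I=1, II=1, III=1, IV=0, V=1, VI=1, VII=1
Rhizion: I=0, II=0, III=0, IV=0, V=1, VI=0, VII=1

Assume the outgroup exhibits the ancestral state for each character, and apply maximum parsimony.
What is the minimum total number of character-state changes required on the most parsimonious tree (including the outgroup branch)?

7

Character polarity is set by the outgroup: the derived state is whichever differs from the outgroup's state, so for I, III, V the derived state is '0', and for the remaining characters it is '1'.
I: derived state '0' in Acrois, Ophiina, and Rhizion only — synapomorphy for {Acrois, Ophiina, Rhizion}.
II (derived state '1') is shared by Cyaneus, Drominus, and Ornithites — a synapomorphy uniting that clade.
III (derived state '0') is unique to Rhizion (autapomorphy; uninformative for grouping).
IV (derived state '1') is shared by Acrois and Ophiina — a synapomorphy uniting that clade.
V (derived state '0') is unique to Cyaneus (autapomorphy; uninformative for grouping).
Only Drominus and Ornithites show the derived state '1' for VI, supporting them as a clade.
VII (derived state '1') is shared by all ingroup taxa — unites the whole ingroup.
Most parsimonious ingroup topology: (((Drominus,Ornithites),Cyaneus),((Ophiina,Acrois),Rhizion)).
Changes per character on this tree: I: 1; II: 1; III: 1; IV: 1; V: 1; VI: 1; VII: 1.
Total = 7.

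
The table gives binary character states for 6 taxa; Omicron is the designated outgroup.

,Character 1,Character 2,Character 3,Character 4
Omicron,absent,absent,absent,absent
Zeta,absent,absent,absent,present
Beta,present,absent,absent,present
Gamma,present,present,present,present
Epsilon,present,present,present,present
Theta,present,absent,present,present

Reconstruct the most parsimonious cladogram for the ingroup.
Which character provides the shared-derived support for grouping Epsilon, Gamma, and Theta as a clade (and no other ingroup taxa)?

The outgroup has state 'absent' for every character, so 'present' is the derived state throughout.
Only Beta, Epsilon, Gamma, and Theta show the derived state 'present' for Character 1, supporting them as a clade.
Character 2: derived state 'present' in Epsilon and Gamma only — synapomorphy for {Epsilon, Gamma}.
Character 3 (derived state 'present') is shared by Epsilon, Gamma, and Theta — a synapomorphy uniting that clade.
Character 4 (derived state 'present') is shared by all ingroup taxa — unites the whole ingroup.
Most parsimonious ingroup topology: (Zeta,(Beta,((Gamma,Epsilon),Theta))).
The clade {Epsilon, Gamma, Theta} is supported by Character 3: its derived state 'present' occurs in exactly those taxa and in no other taxon (including the outgroup).

Character 3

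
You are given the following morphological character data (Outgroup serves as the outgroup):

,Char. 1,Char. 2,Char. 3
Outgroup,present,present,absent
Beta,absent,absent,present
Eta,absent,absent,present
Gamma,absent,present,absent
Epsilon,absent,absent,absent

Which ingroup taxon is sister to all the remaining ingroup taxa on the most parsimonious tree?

Gamma

Character polarity is set by the outgroup: the derived state is whichever differs from the outgroup's state, so for Char. 1, Char. 2 the derived state is 'absent', and for the remaining characters it is 'present'.
All ingroup taxa share the derived state 'absent' for Char. 1; it defines the ingroup but does not resolve relationships within it.
Char. 2 (derived state 'absent') is shared by Beta, Epsilon, and Eta — a synapomorphy uniting that clade.
Only Beta and Eta show the derived state 'present' for Char. 3, supporting them as a clade.
Most parsimonious ingroup topology: (((Beta,Eta),Epsilon),Gamma).
Gamma is sister to the clade containing all other ingroup taxa, so it is the earliest-diverging (most basal) ingroup lineage.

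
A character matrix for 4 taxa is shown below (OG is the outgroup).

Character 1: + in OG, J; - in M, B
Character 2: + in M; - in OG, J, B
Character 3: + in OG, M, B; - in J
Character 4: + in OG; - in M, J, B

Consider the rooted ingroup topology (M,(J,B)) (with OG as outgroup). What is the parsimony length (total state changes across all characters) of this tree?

5

Map each character onto (M,(J,B)) (rooted by OG) and count the minimum state changes it requires (Fitch parsimony):
Character 1: 2; Character 2: 1; Character 3: 1; Character 4: 1.
Total tree length = 5.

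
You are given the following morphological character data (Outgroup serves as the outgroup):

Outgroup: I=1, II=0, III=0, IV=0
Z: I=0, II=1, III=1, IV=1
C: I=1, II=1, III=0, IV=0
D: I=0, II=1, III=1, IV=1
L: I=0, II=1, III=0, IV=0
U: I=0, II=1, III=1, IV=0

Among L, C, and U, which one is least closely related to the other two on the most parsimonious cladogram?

C

Character polarity is set by the outgroup: the derived state is whichever differs from the outgroup's state, so for I the derived state is '0', and for the remaining characters it is '1'.
I (derived state '0') is shared by D, L, U, and Z — a synapomorphy uniting that clade.
II (derived state '1') is shared by all ingroup taxa — unites the whole ingroup.
Only D, U, and Z show the derived state '1' for III, supporting them as a clade.
IV: derived state '1' in D and Z only — synapomorphy for {D, Z}.
Most parsimonious ingroup topology: ((((Z,D),U),L),C).
L and U share a more recent common ancestor with each other than either does with C, so C is the least closely related of the three.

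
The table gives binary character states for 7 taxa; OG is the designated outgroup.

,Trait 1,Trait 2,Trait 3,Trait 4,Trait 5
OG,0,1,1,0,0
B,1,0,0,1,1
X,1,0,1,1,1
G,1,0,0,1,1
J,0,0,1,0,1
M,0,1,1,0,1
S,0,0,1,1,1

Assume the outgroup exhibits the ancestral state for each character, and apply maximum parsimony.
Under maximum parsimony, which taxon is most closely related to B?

Character polarity is set by the outgroup: the derived state is whichever differs from the outgroup's state, so for Trait 2, Trait 3 the derived state is '0', and for the remaining characters it is '1'.
Trait 1 (derived state '1') is shared by B, G, and X — a synapomorphy uniting that clade.
Trait 2: derived state '0' in B, G, J, S, and X only — synapomorphy for {B, G, J, S, X}.
Trait 3 (derived state '0') is shared by B and G — a synapomorphy uniting that clade.
Trait 4: derived state '1' in B, G, S, and X only — synapomorphy for {B, G, S, X}.
All ingroup taxa share the derived state '1' for Trait 5; it defines the ingroup but does not resolve relationships within it.
Most parsimonious ingroup topology: (((((B,G),X),S),J),M).
B and G form a cherry on this tree, so they are sister taxa.

G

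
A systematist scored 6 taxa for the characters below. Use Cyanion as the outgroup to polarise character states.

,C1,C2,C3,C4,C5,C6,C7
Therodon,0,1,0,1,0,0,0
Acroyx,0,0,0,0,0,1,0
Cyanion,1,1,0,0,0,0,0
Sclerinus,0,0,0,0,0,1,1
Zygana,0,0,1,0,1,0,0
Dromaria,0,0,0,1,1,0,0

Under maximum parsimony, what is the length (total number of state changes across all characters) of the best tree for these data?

8

Character polarity is set by the outgroup: the derived state is whichever differs from the outgroup's state, so for C1, C2 the derived state is '0', and for the remaining characters it is '1'.
C1 (derived state '0') is shared by all ingroup taxa — unites the whole ingroup.
C2: derived state '0' in Acroyx, Dromaria, Sclerinus, and Zygana only — synapomorphy for {Acroyx, Dromaria, Sclerinus, Zygana}.
C3 (derived state '1') is unique to Zygana (autapomorphy; uninformative for grouping).
C4 groups Dromaria and Therodon, which is incompatible with the clades supported by the remaining characters; treating it as convergent (homoplasy) costs fewer steps than any alternative tree.
C5: derived state '1' in Dromaria and Zygana only — synapomorphy for {Dromaria, Zygana}.
C6: derived state '1' in Acroyx and Sclerinus only — synapomorphy for {Acroyx, Sclerinus}.
C7: derived state '1' in Sclerinus only — an autapomorphy, so it tells us nothing about relationships among taxa.
Most parsimonious ingroup topology: (((Dromaria,Zygana),(Sclerinus,Acroyx)),Therodon).
Changes per character on this tree: C1: 1; C2: 1; C3: 1; C4: 2; C5: 1; C6: 1; C7: 1.
Total = 8.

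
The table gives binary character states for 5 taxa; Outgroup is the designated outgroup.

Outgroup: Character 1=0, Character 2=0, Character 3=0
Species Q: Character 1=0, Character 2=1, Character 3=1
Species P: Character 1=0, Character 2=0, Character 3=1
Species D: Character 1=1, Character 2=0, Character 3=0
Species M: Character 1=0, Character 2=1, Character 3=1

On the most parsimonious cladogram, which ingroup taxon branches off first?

The outgroup has state '0' for every character, so '1' is the derived state throughout.
Character 1 (derived state '1') is unique to Species D (autapomorphy; uninformative for grouping).
Character 2 (derived state '1') is shared by Species M and Species Q — a synapomorphy uniting that clade.
Character 3: derived state '1' in Species M, Species P, and Species Q only — synapomorphy for {Species M, Species P, Species Q}.
Most parsimonious ingroup topology: (((Species Q,Species M),Species P),Species D).
Species D is sister to the clade containing all other ingroup taxa, so it is the earliest-diverging (most basal) ingroup lineage.

Species D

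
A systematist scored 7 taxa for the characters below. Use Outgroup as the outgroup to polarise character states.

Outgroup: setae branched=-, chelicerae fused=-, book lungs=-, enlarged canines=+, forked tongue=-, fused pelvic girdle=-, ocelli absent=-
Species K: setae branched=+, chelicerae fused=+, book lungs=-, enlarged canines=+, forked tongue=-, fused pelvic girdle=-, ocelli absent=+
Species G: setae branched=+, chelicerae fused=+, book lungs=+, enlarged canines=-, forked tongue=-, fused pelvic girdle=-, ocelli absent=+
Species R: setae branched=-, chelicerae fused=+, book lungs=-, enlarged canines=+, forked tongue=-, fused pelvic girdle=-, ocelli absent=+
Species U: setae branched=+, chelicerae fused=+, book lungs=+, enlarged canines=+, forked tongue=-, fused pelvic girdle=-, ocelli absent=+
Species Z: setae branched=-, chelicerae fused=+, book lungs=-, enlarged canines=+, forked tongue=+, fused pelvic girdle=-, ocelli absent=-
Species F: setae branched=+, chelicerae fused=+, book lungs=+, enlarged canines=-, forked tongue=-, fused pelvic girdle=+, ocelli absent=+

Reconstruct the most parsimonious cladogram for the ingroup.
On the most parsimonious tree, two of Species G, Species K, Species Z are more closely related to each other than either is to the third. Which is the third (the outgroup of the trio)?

Species Z

Character polarity is set by the outgroup: the derived state is whichever differs from the outgroup's state, so for enlarged canines the derived state is '-', and for the remaining characters it is '+'.
setae branched (derived state '+') is shared by Species F, Species G, Species K, and Species U — a synapomorphy uniting that clade.
All ingroup taxa share the derived state '+' for chelicerae fused; it defines the ingroup but does not resolve relationships within it.
Only Species F, Species G, and Species U show the derived state '+' for book lungs, supporting them as a clade.
Only Species F and Species G show the derived state '-' for enlarged canines, supporting them as a clade.
forked tongue (derived state '+') is unique to Species Z (autapomorphy; uninformative for grouping).
fused pelvic girdle: derived state '+' in Species F only — an autapomorphy, so it tells us nothing about relationships among taxa.
ocelli absent (derived state '+') is shared by Species F, Species G, Species K, Species R, and Species U — a synapomorphy uniting that clade.
Most parsimonious ingroup topology: (((Species K,((Species G,Species F),Species U)),Species R),Species Z).
Species K and Species G share a more recent common ancestor with each other than either does with Species Z, so Species Z is the least closely related of the three.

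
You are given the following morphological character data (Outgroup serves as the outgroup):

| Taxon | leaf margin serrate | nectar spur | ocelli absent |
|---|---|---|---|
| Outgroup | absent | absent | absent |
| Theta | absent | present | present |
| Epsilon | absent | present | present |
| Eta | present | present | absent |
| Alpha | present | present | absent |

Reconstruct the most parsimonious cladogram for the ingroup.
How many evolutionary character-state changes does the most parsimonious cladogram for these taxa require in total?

The outgroup has state 'absent' for every character, so 'present' is the derived state throughout.
leaf margin serrate (derived state 'present') is shared by Alpha and Eta — a synapomorphy uniting that clade.
All ingroup taxa share the derived state 'present' for nectar spur; it defines the ingroup but does not resolve relationships within it.
Only Epsilon and Theta show the derived state 'present' for ocelli absent, supporting them as a clade.
Most parsimonious ingroup topology: ((Theta,Epsilon),(Eta,Alpha)).
Changes per character on this tree: leaf margin serrate: 1; nectar spur: 1; ocelli absent: 1.
Total = 3.

3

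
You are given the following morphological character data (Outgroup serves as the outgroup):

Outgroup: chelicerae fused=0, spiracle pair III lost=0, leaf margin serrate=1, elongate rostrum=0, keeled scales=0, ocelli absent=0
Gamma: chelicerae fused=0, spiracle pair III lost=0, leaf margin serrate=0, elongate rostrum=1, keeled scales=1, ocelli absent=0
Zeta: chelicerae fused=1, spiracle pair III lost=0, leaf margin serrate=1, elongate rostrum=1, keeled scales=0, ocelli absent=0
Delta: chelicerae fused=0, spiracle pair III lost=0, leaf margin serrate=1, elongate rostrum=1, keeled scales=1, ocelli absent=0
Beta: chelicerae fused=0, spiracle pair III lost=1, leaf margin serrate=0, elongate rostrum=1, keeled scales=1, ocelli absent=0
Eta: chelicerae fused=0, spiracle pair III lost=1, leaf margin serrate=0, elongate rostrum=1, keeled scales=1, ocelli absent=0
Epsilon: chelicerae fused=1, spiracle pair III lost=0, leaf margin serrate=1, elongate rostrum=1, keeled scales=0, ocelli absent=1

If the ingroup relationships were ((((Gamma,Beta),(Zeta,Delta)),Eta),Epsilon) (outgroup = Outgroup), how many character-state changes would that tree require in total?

Map each character onto ((((Gamma,Beta),(Zeta,Delta)),Eta),Epsilon) (rooted by Outgroup) and count the minimum state changes it requires (Fitch parsimony):
chelicerae fused: 2; spiracle pair III lost: 2; leaf margin serrate: 2; elongate rostrum: 1; keeled scales: 2; ocelli absent: 1.
Total tree length = 10.

10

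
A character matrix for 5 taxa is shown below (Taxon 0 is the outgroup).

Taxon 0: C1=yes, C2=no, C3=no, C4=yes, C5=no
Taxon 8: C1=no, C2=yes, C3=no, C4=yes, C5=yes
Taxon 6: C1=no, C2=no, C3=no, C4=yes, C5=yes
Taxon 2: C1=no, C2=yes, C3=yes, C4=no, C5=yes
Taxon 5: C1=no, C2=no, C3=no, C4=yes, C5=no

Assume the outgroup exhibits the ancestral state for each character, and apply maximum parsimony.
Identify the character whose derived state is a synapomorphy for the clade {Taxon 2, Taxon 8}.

Character polarity is set by the outgroup: the derived state is whichever differs from the outgroup's state, so for C1, C4 the derived state is 'no', and for the remaining characters it is 'yes'.
All ingroup taxa share the derived state 'no' for C1; it defines the ingroup but does not resolve relationships within it.
C2: derived state 'yes' in Taxon 2 and Taxon 8 only — synapomorphy for {Taxon 2, Taxon 8}.
C3 (derived state 'yes') is unique to Taxon 2 (autapomorphy; uninformative for grouping).
C4 (derived state 'no') is unique to Taxon 2 (autapomorphy; uninformative for grouping).
C5: derived state 'yes' in Taxon 2, Taxon 6, and Taxon 8 only — synapomorphy for {Taxon 2, Taxon 6, Taxon 8}.
Most parsimonious ingroup topology: (((Taxon 8,Taxon 2),Taxon 6),Taxon 5).
The clade {Taxon 2, Taxon 8} is supported by C2: its derived state 'yes' occurs in exactly those taxa and in no other taxon (including the outgroup).

C2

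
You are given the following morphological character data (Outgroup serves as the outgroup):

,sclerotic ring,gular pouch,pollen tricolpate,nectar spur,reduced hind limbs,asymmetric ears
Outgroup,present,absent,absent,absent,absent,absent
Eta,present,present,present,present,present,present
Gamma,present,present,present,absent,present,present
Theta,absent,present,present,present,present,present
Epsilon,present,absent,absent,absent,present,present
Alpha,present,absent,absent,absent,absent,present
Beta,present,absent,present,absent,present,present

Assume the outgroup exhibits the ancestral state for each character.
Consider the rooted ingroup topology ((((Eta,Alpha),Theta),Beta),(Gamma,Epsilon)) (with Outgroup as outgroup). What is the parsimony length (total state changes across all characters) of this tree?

Map each character onto ((((Eta,Alpha),Theta),Beta),(Gamma,Epsilon)) (rooted by Outgroup) and count the minimum state changes it requires (Fitch parsimony):
sclerotic ring: 1; gular pouch: 3; pollen tricolpate: 3; nectar spur: 2; reduced hind limbs: 2; asymmetric ears: 1.
Total tree length = 12.

12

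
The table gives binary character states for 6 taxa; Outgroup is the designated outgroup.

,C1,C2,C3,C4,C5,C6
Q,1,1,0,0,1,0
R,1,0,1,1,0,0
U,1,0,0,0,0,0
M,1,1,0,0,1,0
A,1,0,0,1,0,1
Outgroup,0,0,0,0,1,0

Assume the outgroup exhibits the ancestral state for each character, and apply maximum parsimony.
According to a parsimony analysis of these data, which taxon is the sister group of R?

Character polarity is set by the outgroup: the derived state is whichever differs from the outgroup's state, so for C5 the derived state is '0', and for the remaining characters it is '1'.
All ingroup taxa share the derived state '1' for C1; it defines the ingroup but does not resolve relationships within it.
C2: derived state '1' in M and Q only — synapomorphy for {M, Q}.
C3 (derived state '1') is unique to R (autapomorphy; uninformative for grouping).
C4 (derived state '1') is shared by A and R — a synapomorphy uniting that clade.
C5: derived state '0' in A, R, and U only — synapomorphy for {A, R, U}.
C6 (derived state '1') is unique to A (autapomorphy; uninformative for grouping).
Most parsimonious ingroup topology: (((R,A),U),(Q,M)).
R and A form a cherry on this tree, so they are sister taxa.

A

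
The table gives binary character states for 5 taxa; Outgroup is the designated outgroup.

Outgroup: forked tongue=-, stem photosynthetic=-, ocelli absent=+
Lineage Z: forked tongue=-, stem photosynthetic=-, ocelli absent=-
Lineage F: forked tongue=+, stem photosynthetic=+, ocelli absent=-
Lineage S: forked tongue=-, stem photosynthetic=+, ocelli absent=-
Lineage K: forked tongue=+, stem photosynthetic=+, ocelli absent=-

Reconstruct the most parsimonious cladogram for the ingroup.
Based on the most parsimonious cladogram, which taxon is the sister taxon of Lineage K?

Lineage F

Character polarity is set by the outgroup: the derived state is whichever differs from the outgroup's state, so for ocelli absent the derived state is '-', and for the remaining characters it is '+'.
forked tongue: derived state '+' in Lineage F and Lineage K only — synapomorphy for {Lineage F, Lineage K}.
stem photosynthetic (derived state '+') is shared by Lineage F, Lineage K, and Lineage S — a synapomorphy uniting that clade.
ocelli absent (derived state '-') is shared by all ingroup taxa — unites the whole ingroup.
Most parsimonious ingroup topology: (Lineage Z,((Lineage F,Lineage K),Lineage S)).
Lineage K and Lineage F form a cherry on this tree, so they are sister taxa.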